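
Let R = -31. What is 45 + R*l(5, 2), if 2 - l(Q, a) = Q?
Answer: 138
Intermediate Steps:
l(Q, a) = 2 - Q
45 + R*l(5, 2) = 45 - 31*(2 - 1*5) = 45 - 31*(2 - 5) = 45 - 31*(-3) = 45 + 93 = 138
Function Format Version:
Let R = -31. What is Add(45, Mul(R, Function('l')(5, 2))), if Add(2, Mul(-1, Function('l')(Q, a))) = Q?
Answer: 138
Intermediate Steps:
Function('l')(Q, a) = Add(2, Mul(-1, Q))
Add(45, Mul(R, Function('l')(5, 2))) = Add(45, Mul(-31, Add(2, Mul(-1, 5)))) = Add(45, Mul(-31, Add(2, -5))) = Add(45, Mul(-31, -3)) = Add(45, 93) = 138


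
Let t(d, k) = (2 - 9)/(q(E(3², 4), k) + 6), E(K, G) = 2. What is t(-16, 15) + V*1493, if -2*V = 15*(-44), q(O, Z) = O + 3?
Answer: 5419583/11 ≈ 4.9269e+5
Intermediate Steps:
q(O, Z) = 3 + O
t(d, k) = -7/11 (t(d, k) = (2 - 9)/((3 + 2) + 6) = -7/(5 + 6) = -7/11)
V = 330 (V = -15*(-44)/2 = -½*(-660) = 330)
t(-16, 15) + V*1493 = -7/11 + 330*1493 = -7/11 + 492690 = 5419583/11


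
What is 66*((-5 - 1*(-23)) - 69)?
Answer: -3366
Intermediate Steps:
66*((-5 - 1*(-23)) - 69) = 66*((-5 + 23) - 69) = 66*(18 - 69) = 66*(-51) = -3366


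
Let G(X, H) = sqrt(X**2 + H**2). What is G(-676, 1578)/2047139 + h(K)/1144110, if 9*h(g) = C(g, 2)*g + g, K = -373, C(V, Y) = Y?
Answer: -373/3432330 + 2*sqrt(736765)/2047139 ≈ 0.00072991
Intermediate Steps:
G(X, H) = sqrt(H**2 + X**2)
h(g) = g/3 (h(g) = (2*g + g)/9 = (3*g)/9 = g/3)
G(-676, 1578)/2047139 + h(K)/1144110 = sqrt(1578**2 + (-676)**2)/2047139 + ((1/3)*(-373))/1144110 = sqrt(2490084 + 456976)*(1/2047139) - 373/3*1/1144110 = sqrt(2947060)*(1/2047139) - 373/3432330 = (2*sqrt(736765))*(1/2047139) - 373/3432330 = 2*sqrt(736765)/2047139 - 373/3432330 = -373/3432330 + 2*sqrt(736765)/2047139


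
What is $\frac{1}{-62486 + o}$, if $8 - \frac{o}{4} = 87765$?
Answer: $- \frac{1}{413514} \approx -2.4183 \cdot 10^{-6}$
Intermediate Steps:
$o = -351028$ ($o = 32 - 351060 = -351028$)
$\frac{1}{-62486 + o} = \frac{1}{-62486 - 351028} = \frac{1}{-413514} = - \frac{1}{413514}$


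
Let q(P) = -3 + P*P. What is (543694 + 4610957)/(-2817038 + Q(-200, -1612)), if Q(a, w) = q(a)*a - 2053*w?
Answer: -1718217/2502334 ≈ -0.68665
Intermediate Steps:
q(P) = -3 + P²
Q(a, w) = -2053*w + a*(-3 + a²) (Q(a, w) = (-3 + a²)*a - 2053*w = a*(-3 + a²) - 2053*w = -2053*w + a*(-3 + a²))
(543694 + 4610957)/(-2817038 + Q(-200, -1612)) = (543694 + 4610957)/(-2817038 + (-2053*(-1612) - 200*(-3 + (-200)²))) = 5154651/(-2817038 + (3309436 - 200*(-3 + 40000))) = 5154651/(-2817038 + (3309436 - 200*39997)) = 5154651/(-2817038 + (3309436 - 7999400)) = 5154651/(-2817038 - 4689964) = 5154651/(-7507002) = 5154651*(-1/7507002) = -1718217/2502334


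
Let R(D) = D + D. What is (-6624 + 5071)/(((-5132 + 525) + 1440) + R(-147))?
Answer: 1553/3461 ≈ 0.44871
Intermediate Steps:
R(D) = 2*D
(-6624 + 5071)/(((-5132 + 525) + 1440) + R(-147)) = (-6624 + 5071)/(((-5132 + 525) + 1440) + 2*(-147)) = -1553/((-4607 + 1440) - 294) = -1553/(-3167 - 294) = -1553/(-3461) = -1553*(-1/3461) = 1553/3461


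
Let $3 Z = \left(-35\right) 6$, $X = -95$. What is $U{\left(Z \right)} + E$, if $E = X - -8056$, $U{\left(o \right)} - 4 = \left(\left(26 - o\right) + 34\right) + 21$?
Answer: $8116$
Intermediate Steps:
$Z = -70$ ($Z = \frac{\left(-35\right) 6}{3} = \frac{1}{3} \left(-210\right) = -70$)
$U{\left(o \right)} = 85 - o$ ($U{\left(o \right)} = 4 + \left(\left(\left(26 - o\right) + 34\right) + 21\right) = 4 + \left(\left(60 - o\right) + 21\right) = 4 - \left(-81 + o\right) = 85 - o$)
$E = 7961$ ($E = -95 - -8056 = -95 + 8056 = 7961$)
$U{\left(Z \right)} + E = \left(85 - -70\right) + 7961 = \left(85 + 70\right) + 7961 = 155 + 7961 = 8116$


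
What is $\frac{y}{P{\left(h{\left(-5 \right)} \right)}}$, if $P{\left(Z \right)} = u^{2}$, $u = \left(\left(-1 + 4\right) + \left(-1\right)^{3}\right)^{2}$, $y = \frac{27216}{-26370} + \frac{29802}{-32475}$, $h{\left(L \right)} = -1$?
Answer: $- \frac{3092071}{25373800} \approx -0.12186$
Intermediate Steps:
$y = - \frac{6184142}{3171725}$ ($y = 27216 \left(- \frac{1}{26370}\right) + 29802 \left(- \frac{1}{32475}\right) = - \frac{1512}{1465} - \frac{9934}{10825} = - \frac{6184142}{3171725} \approx -1.9498$)
$u = 4$ ($u = \left(3 - 1\right)^{2} = 2^{2} = 4$)
$P{\left(Z \right)} = 16$ ($P{\left(Z \right)} = 4^{2} = 16$)
$\frac{y}{P{\left(h{\left(-5 \right)} \right)}} = - \frac{6184142}{3171725 \cdot 16} = \left(- \frac{6184142}{3171725}\right) \frac{1}{16} = - \frac{3092071}{25373800}$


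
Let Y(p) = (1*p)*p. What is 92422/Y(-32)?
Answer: 46211/512 ≈ 90.256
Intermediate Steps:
Y(p) = p² (Y(p) = p*p = p²)
92422/Y(-32) = 92422/((-32)²) = 92422/1024 = 92422*(1/1024) = 46211/512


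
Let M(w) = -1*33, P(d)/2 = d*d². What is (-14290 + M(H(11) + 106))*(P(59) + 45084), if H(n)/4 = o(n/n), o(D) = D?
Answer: -6529024966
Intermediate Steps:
H(n) = 4 (H(n) = 4*(n/n) = 4*1 = 4)
P(d) = 2*d³ (P(d) = 2*(d*d²) = 2*d³)
M(w) = -33
(-14290 + M(H(11) + 106))*(P(59) + 45084) = (-14290 - 33)*(2*59³ + 45084) = -14323*(2*205379 + 45084) = -14323*(410758 + 45084) = -14323*455842 = -6529024966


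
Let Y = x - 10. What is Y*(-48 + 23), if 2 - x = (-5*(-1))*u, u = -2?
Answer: -50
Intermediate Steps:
x = 12 (x = 2 - (-5*(-1))*(-2) = 2 - 5*(-2) = 2 - 1*(-10) = 2 + 10 = 12)
Y = 2 (Y = 12 - 10 = 2)
Y*(-48 + 23) = 2*(-48 + 23) = 2*(-25) = -50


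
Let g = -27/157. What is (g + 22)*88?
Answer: 301576/157 ≈ 1920.9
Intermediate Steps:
g = -27/157 (g = -27*1/157 = -27/157 ≈ -0.17197)
(g + 22)*88 = (-27/157 + 22)*88 = (3427/157)*88 = 301576/157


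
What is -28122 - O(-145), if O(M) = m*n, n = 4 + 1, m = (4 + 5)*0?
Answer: -28122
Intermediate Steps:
m = 0 (m = 9*0 = 0)
n = 5
O(M) = 0 (O(M) = 0*5 = 0)
-28122 - O(-145) = -28122 - 1*0 = -28122 + 0 = -28122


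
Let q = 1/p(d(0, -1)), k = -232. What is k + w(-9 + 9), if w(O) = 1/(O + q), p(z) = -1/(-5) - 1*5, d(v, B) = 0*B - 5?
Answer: -1184/5 ≈ -236.80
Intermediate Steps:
d(v, B) = -5 (d(v, B) = 0 - 5 = -5)
p(z) = -24/5 (p(z) = -1*(-1/5) - 5 = 1/5 - 5 = -24/5)
q = -5/24 (q = 1/(-24/5) = -5/24 ≈ -0.20833)
w(O) = 1/(-5/24 + O) (w(O) = 1/(O - 5/24) = 1/(-5/24 + O))
k + w(-9 + 9) = -232 + 24/(-5 + 24*(-9 + 9)) = -232 + 24/(-5 + 24*0) = -232 + 24/(-5 + 0) = -232 + 24/(-5) = -232 + 24*(-1/5) = -232 - 24/5 = -1184/5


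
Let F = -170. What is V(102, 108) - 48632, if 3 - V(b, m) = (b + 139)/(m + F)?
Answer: -3014757/62 ≈ -48625.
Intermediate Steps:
V(b, m) = 3 - (139 + b)/(-170 + m) (V(b, m) = 3 - (b + 139)/(m - 170) = 3 - (139 + b)/(-170 + m))
V(102, 108) - 48632 = (-649 - 1*102 + 3*108)/(-170 + 108) - 48632 = (-649 - 102 + 324)/(-62) - 48632 = -1/62*(-427) - 48632 = 427/62 - 48632 = -3014757/62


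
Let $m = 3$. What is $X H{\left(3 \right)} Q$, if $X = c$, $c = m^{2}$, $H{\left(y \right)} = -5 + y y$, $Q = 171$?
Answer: $6156$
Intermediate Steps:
$H{\left(y \right)} = -5 + y^{2}$
$c = 9$ ($c = 3^{2} = 9$)
$X = 9$
$X H{\left(3 \right)} Q = 9 \left(-5 + 3^{2}\right) 171 = 9 \left(-5 + 9\right) 171 = 9 \cdot 4 \cdot 171 = 36 \cdot 171 = 6156$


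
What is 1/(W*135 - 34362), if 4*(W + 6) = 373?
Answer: -4/90333 ≈ -4.4281e-5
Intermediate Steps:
W = 349/4 (W = -6 + (¼)*373 = -6 + 373/4 = 349/4 ≈ 87.250)
1/(W*135 - 34362) = 1/((349/4)*135 - 34362) = 1/(47115/4 - 34362) = 1/(-90333/4) = -4/90333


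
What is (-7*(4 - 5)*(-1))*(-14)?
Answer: 98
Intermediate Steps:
(-7*(4 - 5)*(-1))*(-14) = (-7*(-1)*(-1))*(-14) = (7*(-1))*(-14) = -7*(-14) = 98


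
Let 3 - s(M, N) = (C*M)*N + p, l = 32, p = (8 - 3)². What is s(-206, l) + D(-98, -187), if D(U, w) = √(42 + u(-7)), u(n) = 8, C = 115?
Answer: 758058 + 5*√2 ≈ 7.5807e+5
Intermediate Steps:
p = 25 (p = 5² = 25)
D(U, w) = 5*√2 (D(U, w) = √(42 + 8) = √50 = 5*√2)
s(M, N) = -22 - 115*M*N (s(M, N) = 3 - ((115*M)*N + 25) = 3 - (115*M*N + 25) = 3 - (25 + 115*M*N) = 3 + (-25 - 115*M*N) = -22 - 115*M*N)
s(-206, l) + D(-98, -187) = (-22 - 115*(-206)*32) + 5*√2 = (-22 + 758080) + 5*√2 = 758058 + 5*√2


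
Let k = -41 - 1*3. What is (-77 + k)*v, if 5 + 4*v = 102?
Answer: -11737/4 ≈ -2934.3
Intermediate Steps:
v = 97/4 (v = -5/4 + (¼)*102 = -5/4 + 51/2 = 97/4 ≈ 24.250)
k = -44 (k = -41 - 3 = -44)
(-77 + k)*v = (-77 - 44)*(97/4) = -121*97/4 = -11737/4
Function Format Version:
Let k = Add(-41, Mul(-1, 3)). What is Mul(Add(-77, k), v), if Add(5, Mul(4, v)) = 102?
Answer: Rational(-11737, 4) ≈ -2934.3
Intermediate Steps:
v = Rational(97, 4) (v = Add(Rational(-5, 4), Mul(Rational(1, 4), 102)) = Add(Rational(-5, 4), Rational(51, 2)) = Rational(97, 4) ≈ 24.250)
k = -44 (k = Add(-41, -3) = -44)
Mul(Add(-77, k), v) = Mul(Add(-77, -44), Rational(97, 4)) = Mul(-121, Rational(97, 4)) = Rational(-11737, 4)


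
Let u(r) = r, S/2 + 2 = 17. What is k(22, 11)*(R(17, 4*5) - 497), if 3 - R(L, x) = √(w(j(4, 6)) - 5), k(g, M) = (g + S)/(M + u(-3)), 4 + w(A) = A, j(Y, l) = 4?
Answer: -3211 - 13*I*√5/2 ≈ -3211.0 - 14.534*I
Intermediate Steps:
S = 30 (S = -4 + 2*17 = -4 + 34 = 30)
w(A) = -4 + A
k(g, M) = (30 + g)/(-3 + M) (k(g, M) = (g + 30)/(M - 3) = (30 + g)/(-3 + M))
R(L, x) = 3 - I*√5 (R(L, x) = 3 - √((-4 + 4) - 5) = 3 - √(0 - 5) = 3 - √(-5) = 3 - I*√5)
k(22, 11)*(R(17, 4*5) - 497) = ((30 + 22)/(-3 + 11))*((3 - I*√5) - 497) = (52/8)*(-494 - I*√5) = ((⅛)*52)*(-494 - I*√5) = 13*(-494 - I*√5)/2 = -3211 - 13*I*√5/2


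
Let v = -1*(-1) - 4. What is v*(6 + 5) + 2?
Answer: -31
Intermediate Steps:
v = -3 (v = 1 - 4 = -3)
v*(6 + 5) + 2 = -3*(6 + 5) + 2 = -3*11 + 2 = -33 + 2 = -31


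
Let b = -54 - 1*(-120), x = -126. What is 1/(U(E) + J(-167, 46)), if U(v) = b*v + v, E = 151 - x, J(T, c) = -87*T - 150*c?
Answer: 1/26188 ≈ 3.8185e-5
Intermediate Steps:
b = 66 (b = -54 + 120 = 66)
J(T, c) = -150*c - 87*T
E = 277 (E = 151 - 1*(-126) = 151 + 126 = 277)
U(v) = 67*v (U(v) = 66*v + v = 67*v)
1/(U(E) + J(-167, 46)) = 1/(67*277 + (-150*46 - 87*(-167))) = 1/(18559 + (-6900 + 14529)) = 1/(18559 + 7629) = 1/26188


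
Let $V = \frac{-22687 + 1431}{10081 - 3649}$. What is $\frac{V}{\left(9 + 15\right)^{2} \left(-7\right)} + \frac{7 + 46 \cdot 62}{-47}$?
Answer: $- \frac{9267975473}{152361216} \approx -60.829$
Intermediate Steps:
$V = - \frac{2657}{804}$ ($V = - \frac{21256}{6432} = \left(-21256\right) \frac{1}{6432} = - \frac{2657}{804} \approx -3.3047$)
$\frac{V}{\left(9 + 15\right)^{2} \left(-7\right)} + \frac{7 + 46 \cdot 62}{-47} = - \frac{2657}{804 \left(9 + 15\right)^{2} \left(-7\right)} + \frac{7 + 46 \cdot 62}{-47} = - \frac{2657}{804 \cdot 24^{2} \left(-7\right)} + \left(7 + 2852\right) \left(- \frac{1}{47}\right) = - \frac{2657}{804 \cdot 576 \left(-7\right)} + 2859 \left(- \frac{1}{47}\right) = - \frac{2657}{804 \left(-4032\right)} - \frac{2859}{47} = \left(- \frac{2657}{804}\right) \left(- \frac{1}{4032}\right) - \frac{2859}{47} = \frac{2657}{3241728} - \frac{2859}{47} = - \frac{9267975473}{152361216}$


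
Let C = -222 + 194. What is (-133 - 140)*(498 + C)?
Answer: -128310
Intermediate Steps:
C = -28
(-133 - 140)*(498 + C) = (-133 - 140)*(498 - 28) = -273*470 = -128310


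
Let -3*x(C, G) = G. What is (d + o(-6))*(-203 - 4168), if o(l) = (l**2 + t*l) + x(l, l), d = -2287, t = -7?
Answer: 9646797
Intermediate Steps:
x(C, G) = -G/3
o(l) = l**2 - 22*l/3 (o(l) = (l**2 - 7*l) - l/3 = l**2 - 22*l/3)
(d + o(-6))*(-203 - 4168) = (-2287 + (1/3)*(-6)*(-22 + 3*(-6)))*(-203 - 4168) = (-2287 + (1/3)*(-6)*(-22 - 18))*(-4371) = (-2287 + (1/3)*(-6)*(-40))*(-4371) = (-2287 + 80)*(-4371) = -2207*(-4371) = 9646797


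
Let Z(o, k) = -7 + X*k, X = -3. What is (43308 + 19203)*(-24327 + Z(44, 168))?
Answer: -1552648218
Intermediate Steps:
Z(o, k) = -7 - 3*k
(43308 + 19203)*(-24327 + Z(44, 168)) = (43308 + 19203)*(-24327 + (-7 - 3*168)) = 62511*(-24327 + (-7 - 504)) = 62511*(-24327 - 511) = 62511*(-24838) = -1552648218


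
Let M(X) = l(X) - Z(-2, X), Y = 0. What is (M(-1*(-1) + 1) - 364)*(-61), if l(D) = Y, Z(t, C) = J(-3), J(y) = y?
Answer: 22021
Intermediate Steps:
Z(t, C) = -3
l(D) = 0
M(X) = 3 (M(X) = 0 - 1*(-3) = 0 + 3 = 3)
(M(-1*(-1) + 1) - 364)*(-61) = (3 - 364)*(-61) = -361*(-61) = 22021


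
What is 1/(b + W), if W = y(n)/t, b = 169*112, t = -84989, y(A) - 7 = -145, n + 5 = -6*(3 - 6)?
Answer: 84989/1608671930 ≈ 5.2832e-5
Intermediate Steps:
n = 13 (n = -5 - 6*(3 - 6) = -5 - 6*(-3) = -5 + 18 = 13)
y(A) = -138 (y(A) = 7 - 145 = -138)
b = 18928
W = 138/84989 (W = -138/(-84989) = -138*(-1/84989) = 138/84989 ≈ 0.0016237)
1/(b + W) = 1/(18928 + 138/84989) = 1/(1608671930/84989) = 84989/1608671930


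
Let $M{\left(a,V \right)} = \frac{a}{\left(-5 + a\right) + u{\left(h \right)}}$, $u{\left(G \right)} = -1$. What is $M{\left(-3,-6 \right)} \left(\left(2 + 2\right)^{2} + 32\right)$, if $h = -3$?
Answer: $16$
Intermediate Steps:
$M{\left(a,V \right)} = \frac{a}{-6 + a}$ ($M{\left(a,V \right)} = \frac{a}{\left(-5 + a\right) - 1} = \frac{a}{-6 + a}$)
$M{\left(-3,-6 \right)} \left(\left(2 + 2\right)^{2} + 32\right) = - \frac{3}{-6 - 3} \left(\left(2 + 2\right)^{2} + 32\right) = - \frac{3}{-9} \left(4^{2} + 32\right) = \left(-3\right) \left(- \frac{1}{9}\right) \left(16 + 32\right) = \frac{1}{3} \cdot 48 = 16$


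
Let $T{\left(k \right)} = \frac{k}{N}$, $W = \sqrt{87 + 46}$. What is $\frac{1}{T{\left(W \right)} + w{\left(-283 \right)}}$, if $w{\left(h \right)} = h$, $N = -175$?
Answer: $- \frac{1238125}{350389356} + \frac{25 \sqrt{133}}{350389356} \approx -0.0035327$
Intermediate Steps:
$W = \sqrt{133} \approx 11.533$
$T{\left(k \right)} = - \frac{k}{175}$ ($T{\left(k \right)} = \frac{k}{-175} = k \left(- \frac{1}{175}\right) = - \frac{k}{175}$)
$\frac{1}{T{\left(W \right)} + w{\left(-283 \right)}} = \frac{1}{- \frac{\sqrt{133}}{175} - 283} = \frac{1}{-283 - \frac{\sqrt{133}}{175}}$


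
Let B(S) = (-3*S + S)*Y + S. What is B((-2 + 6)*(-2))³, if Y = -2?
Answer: -64000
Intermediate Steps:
B(S) = 5*S (B(S) = (-3*S + S)*(-2) + S = -2*S*(-2) + S = 4*S + S = 5*S)
B((-2 + 6)*(-2))³ = (5*((-2 + 6)*(-2)))³ = (5*(4*(-2)))³ = (5*(-8))³ = (-40)³ = -64000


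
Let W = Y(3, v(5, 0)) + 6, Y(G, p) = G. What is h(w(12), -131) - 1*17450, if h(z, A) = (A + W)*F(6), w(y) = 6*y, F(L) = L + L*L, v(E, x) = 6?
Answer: -22574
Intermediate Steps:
F(L) = L + L²
W = 9 (W = 3 + 6 = 9)
h(z, A) = 378 + 42*A (h(z, A) = (A + 9)*(6*(1 + 6)) = (9 + A)*(6*7) = (9 + A)*42 = 378 + 42*A)
h(w(12), -131) - 1*17450 = (378 + 42*(-131)) - 1*17450 = (378 - 5502) - 17450 = -5124 - 17450 = -22574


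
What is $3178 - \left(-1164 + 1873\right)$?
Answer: $2469$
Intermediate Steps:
$3178 - \left(-1164 + 1873\right) = 3178 - 709 = 2469$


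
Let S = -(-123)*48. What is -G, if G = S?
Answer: -5904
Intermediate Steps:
S = 5904 (S = -41*(-144) = 5904)
G = 5904
-G = -1*5904 = -5904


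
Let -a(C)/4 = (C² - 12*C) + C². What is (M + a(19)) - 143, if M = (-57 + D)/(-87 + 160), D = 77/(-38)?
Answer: -5880349/2774 ≈ -2119.8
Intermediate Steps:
a(C) = -8*C² + 48*C (a(C) = -4*((C² - 12*C) + C²) = -4*(-12*C + 2*C²) = -8*C² + 48*C)
D = -77/38 (D = 77*(-1/38) = -77/38 ≈ -2.0263)
M = -2243/2774 (M = (-57 - 77/38)/(-87 + 160) = -2243/38/73 = -2243/38*1/73 = -2243/2774 ≈ -0.80858)
(M + a(19)) - 143 = (-2243/2774 + 8*19*(6 - 1*19)) - 143 = (-2243/2774 + 8*19*(6 - 19)) - 143 = (-2243/2774 + 8*19*(-13)) - 143 = (-2243/2774 - 1976) - 143 = -5483667/2774 - 143 = -5880349/2774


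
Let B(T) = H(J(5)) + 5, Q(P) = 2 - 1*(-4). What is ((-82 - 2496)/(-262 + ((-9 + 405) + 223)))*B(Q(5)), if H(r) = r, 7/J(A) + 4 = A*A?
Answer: -41248/1071 ≈ -38.514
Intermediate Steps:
J(A) = 7/(-4 + A²) (J(A) = 7/(-4 + A*A) = 7/(-4 + A²))
Q(P) = 6 (Q(P) = 2 + 4 = 6)
B(T) = 16/3 (B(T) = 7/(-4 + 5²) + 5 = 7/(-4 + 25) + 5 = 7/21 + 5 = 7*(1/21) + 5 = ⅓ + 5 = 16/3)
((-82 - 2496)/(-262 + ((-9 + 405) + 223)))*B(Q(5)) = ((-82 - 2496)/(-262 + ((-9 + 405) + 223)))*(16/3) = -2578/(-262 + (396 + 223))*(16/3) = -2578/(-262 + 619)*(16/3) = -2578/357*(16/3) = -2578*1/357*(16/3) = -2578/357*16/3 = -41248/1071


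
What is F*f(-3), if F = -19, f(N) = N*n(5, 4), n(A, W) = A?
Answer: 285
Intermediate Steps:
f(N) = 5*N (f(N) = N*5 = 5*N)
F*f(-3) = -95*(-3) = -19*(-15) = 285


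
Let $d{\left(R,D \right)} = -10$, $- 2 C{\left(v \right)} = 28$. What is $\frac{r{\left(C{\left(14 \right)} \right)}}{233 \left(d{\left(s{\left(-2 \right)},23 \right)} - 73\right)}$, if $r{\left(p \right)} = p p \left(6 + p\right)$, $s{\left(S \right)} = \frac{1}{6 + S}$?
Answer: $\frac{1568}{19339} \approx 0.08108$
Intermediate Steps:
$C{\left(v \right)} = -14$ ($C{\left(v \right)} = \left(- \frac{1}{2}\right) 28 = -14$)
$r{\left(p \right)} = p^{2} \left(6 + p\right)$
$\frac{r{\left(C{\left(14 \right)} \right)}}{233 \left(d{\left(s{\left(-2 \right)},23 \right)} - 73\right)} = \frac{\left(-14\right)^{2} \left(6 - 14\right)}{233 \left(-10 - 73\right)} = \frac{196 \left(-8\right)}{233 \left(-83\right)} = - \frac{1568}{-19339} = \left(-1568\right) \left(- \frac{1}{19339}\right) = \frac{1568}{19339}$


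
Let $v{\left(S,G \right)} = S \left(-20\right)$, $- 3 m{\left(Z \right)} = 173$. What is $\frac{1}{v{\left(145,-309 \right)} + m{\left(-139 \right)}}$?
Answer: $- \frac{3}{8873} \approx -0.0003381$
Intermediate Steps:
$m{\left(Z \right)} = - \frac{173}{3}$ ($m{\left(Z \right)} = \left(- \frac{1}{3}\right) 173 = - \frac{173}{3}$)
$v{\left(S,G \right)} = - 20 S$
$\frac{1}{v{\left(145,-309 \right)} + m{\left(-139 \right)}} = \frac{1}{\left(-20\right) 145 - \frac{173}{3}} = \frac{1}{-2900 - \frac{173}{3}} = \frac{1}{- \frac{8873}{3}} = - \frac{3}{8873}$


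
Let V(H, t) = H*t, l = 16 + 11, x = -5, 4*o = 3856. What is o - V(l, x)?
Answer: 1099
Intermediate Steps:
o = 964 (o = (¼)*3856 = 964)
l = 27
o - V(l, x) = 964 - 27*(-5) = 964 - 1*(-135) = 964 + 135 = 1099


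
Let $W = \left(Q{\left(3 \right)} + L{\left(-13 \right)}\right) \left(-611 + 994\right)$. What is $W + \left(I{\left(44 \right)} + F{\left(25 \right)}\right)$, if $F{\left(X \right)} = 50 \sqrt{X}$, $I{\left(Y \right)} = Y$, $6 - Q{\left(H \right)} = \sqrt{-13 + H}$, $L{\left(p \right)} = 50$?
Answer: $21742 - 383 i \sqrt{10} \approx 21742.0 - 1211.2 i$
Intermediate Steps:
$Q{\left(H \right)} = 6 - \sqrt{-13 + H}$
$W = 21448 - 383 i \sqrt{10}$ ($W = \left(\left(6 - \sqrt{-13 + 3}\right) + 50\right) \left(-611 + 994\right) = \left(\left(6 - \sqrt{-10}\right) + 50\right) 383 = \left(\left(6 - i \sqrt{10}\right) + 50\right) 383 = \left(56 - i \sqrt{10}\right) 383 = 21448 - 383 i \sqrt{10} \approx 21448.0 - 1211.2 i$)
$W + \left(I{\left(44 \right)} + F{\left(25 \right)}\right) = \left(21448 - 383 i \sqrt{10}\right) + \left(44 + 50 \sqrt{25}\right) = \left(21448 - 383 i \sqrt{10}\right) + \left(44 + 50 \cdot 5\right) = \left(21448 - 383 i \sqrt{10}\right) + \left(44 + 250\right) = \left(21448 - 383 i \sqrt{10}\right) + 294 = 21742 - 383 i \sqrt{10}$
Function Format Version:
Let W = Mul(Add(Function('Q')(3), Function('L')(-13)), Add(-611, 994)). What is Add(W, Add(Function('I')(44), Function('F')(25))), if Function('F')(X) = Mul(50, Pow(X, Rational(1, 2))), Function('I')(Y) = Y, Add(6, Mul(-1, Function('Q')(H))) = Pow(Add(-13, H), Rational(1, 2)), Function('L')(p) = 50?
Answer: Add(21742, Mul(-383, I, Pow(10, Rational(1, 2)))) ≈ Add(21742., Mul(-1211.2, I))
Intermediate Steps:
Function('Q')(H) = Add(6, Mul(-1, Pow(Add(-13, H), Rational(1, 2))))
W = Add(21448, Mul(-383, I, Pow(10, Rational(1, 2)))) (W = Mul(Add(Add(6, Mul(-1, Pow(Add(-13, 3), Rational(1, 2)))), 50), Add(-611, 994)) = Mul(Add(Add(6, Mul(-1, Pow(-10, Rational(1, 2)))), 50), 383) = Mul(Add(Add(6, Mul(-1, Mul(I, Pow(10, Rational(1, 2))))), 50), 383) = Mul(Add(Add(6, Mul(-1, I, Pow(10, Rational(1, 2)))), 50), 383) = Mul(Add(56, Mul(-1, I, Pow(10, Rational(1, 2)))), 383) = Add(21448, Mul(-383, I, Pow(10, Rational(1, 2)))) ≈ Add(21448., Mul(-1211.2, I)))
Add(W, Add(Function('I')(44), Function('F')(25))) = Add(Add(21448, Mul(-383, I, Pow(10, Rational(1, 2)))), Add(44, Mul(50, Pow(25, Rational(1, 2))))) = Add(Add(21448, Mul(-383, I, Pow(10, Rational(1, 2)))), Add(44, Mul(50, 5))) = Add(Add(21448, Mul(-383, I, Pow(10, Rational(1, 2)))), Add(44, 250)) = Add(Add(21448, Mul(-383, I, Pow(10, Rational(1, 2)))), 294) = Add(21742, Mul(-383, I, Pow(10, Rational(1, 2))))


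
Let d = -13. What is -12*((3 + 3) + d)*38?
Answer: 3192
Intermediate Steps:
-12*((3 + 3) + d)*38 = -12*((3 + 3) - 13)*38 = -12*(6 - 13)*38 = -12*(-7)*38 = 84*38 = 3192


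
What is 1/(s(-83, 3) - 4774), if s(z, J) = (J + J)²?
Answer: -1/4738 ≈ -0.00021106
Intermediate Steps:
s(z, J) = 4*J² (s(z, J) = (2*J)² = 4*J²)
1/(s(-83, 3) - 4774) = 1/(4*3² - 4774) = 1/(4*9 - 4774) = 1/(36 - 4774) = 1/(-4738) = -1/4738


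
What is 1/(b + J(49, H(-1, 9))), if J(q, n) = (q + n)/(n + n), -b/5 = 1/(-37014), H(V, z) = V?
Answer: -37014/888331 ≈ -0.041667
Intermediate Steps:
b = 5/37014 (b = -5/(-37014) = -5*(-1/37014) = 5/37014 ≈ 0.00013508)
J(q, n) = (n + q)/(2*n) (J(q, n) = (n + q)/((2*n)) = (n + q)*(1/(2*n)) = (n + q)/(2*n))
1/(b + J(49, H(-1, 9))) = 1/(5/37014 + (½)*(-1 + 49)/(-1)) = 1/(5/37014 + (½)*(-1)*48) = 1/(5/37014 - 24) = 1/(-888331/37014) = -37014/888331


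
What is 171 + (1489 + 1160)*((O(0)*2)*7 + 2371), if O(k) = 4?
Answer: 6429294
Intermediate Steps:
171 + (1489 + 1160)*((O(0)*2)*7 + 2371) = 171 + (1489 + 1160)*((4*2)*7 + 2371) = 171 + 2649*(8*7 + 2371) = 171 + 2649*(56 + 2371) = 171 + 2649*2427 = 171 + 6429123 = 6429294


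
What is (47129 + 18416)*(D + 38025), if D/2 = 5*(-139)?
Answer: 2401241075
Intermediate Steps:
D = -1390 (D = 2*(5*(-139)) = 2*(-695) = -1390)
(47129 + 18416)*(D + 38025) = (47129 + 18416)*(-1390 + 38025) = 65545*36635 = 2401241075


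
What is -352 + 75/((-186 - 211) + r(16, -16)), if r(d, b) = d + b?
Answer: -139819/397 ≈ -352.19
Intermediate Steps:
r(d, b) = b + d
-352 + 75/((-186 - 211) + r(16, -16)) = -352 + 75/((-186 - 211) + (-16 + 16)) = -352 + 75/(-397 + 0) = -352 + 75/(-397) = -352 + 75*(-1/397) = -352 - 75/397 = -139819/397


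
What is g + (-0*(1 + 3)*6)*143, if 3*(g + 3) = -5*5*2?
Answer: -59/3 ≈ -19.667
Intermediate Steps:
g = -59/3 (g = -3 + (-5*5*2)/3 = -3 + (-25*2)/3 = -3 + (-1*50)/3 = -3 + (⅓)*(-50) = -3 - 50/3 = -59/3 ≈ -19.667)
g + (-0*(1 + 3)*6)*143 = -59/3 + (-0*(1 + 3)*6)*143 = -59/3 + (-0*4*6)*143 = -59/3 + (-5*0*6)*143 = -59/3 + (0*6)*143 = -59/3 + 0*143 = -59/3 + 0 = -59/3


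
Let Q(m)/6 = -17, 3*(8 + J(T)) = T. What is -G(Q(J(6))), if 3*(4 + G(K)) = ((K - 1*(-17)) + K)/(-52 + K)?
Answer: 151/42 ≈ 3.5952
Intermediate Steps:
J(T) = -8 + T/3
Q(m) = -102 (Q(m) = 6*(-17) = -102)
G(K) = -4 + (17 + 2*K)/(3*(-52 + K)) (G(K) = -4 + (((K - 1*(-17)) + K)/(-52 + K))/3 = -4 + (((K + 17) + K)/(-52 + K))/3 = -4 + (((17 + K) + K)/(-52 + K))/3 = -4 + ((17 + 2*K)/(-52 + K))/3 = -4 + (17 + 2*K)/(3*(-52 + K)))
-G(Q(J(6))) = -(641 - 10*(-102))/(3*(-52 - 102)) = -(641 + 1020)/(3*(-154)) = -(-1)*1661/(3*154) = -1*(-151/42) = 151/42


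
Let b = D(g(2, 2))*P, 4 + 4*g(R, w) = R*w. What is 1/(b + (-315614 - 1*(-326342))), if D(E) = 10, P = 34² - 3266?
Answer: -1/10372 ≈ -9.6413e-5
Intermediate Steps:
g(R, w) = -1 + R*w/4 (g(R, w) = -1 + (R*w)/4 = -1 + R*w/4)
P = -2110 (P = 1156 - 3266 = -2110)
b = -21100 (b = 10*(-2110) = -21100)
1/(b + (-315614 - 1*(-326342))) = 1/(-21100 + (-315614 - 1*(-326342))) = 1/(-21100 + (-315614 + 326342)) = 1/(-21100 + 10728) = 1/(-10372) = -1/10372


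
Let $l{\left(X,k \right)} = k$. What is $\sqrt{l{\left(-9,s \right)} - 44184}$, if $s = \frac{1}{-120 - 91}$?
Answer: $\frac{95 i \sqrt{217963}}{211} \approx 210.2 i$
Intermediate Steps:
$s = - \frac{1}{211}$ ($s = \frac{1}{-211} = - \frac{1}{211} \approx -0.0047393$)
$\sqrt{l{\left(-9,s \right)} - 44184} = \sqrt{- \frac{1}{211} - 44184} = \sqrt{- \frac{9322825}{211}} = \frac{95 i \sqrt{217963}}{211}$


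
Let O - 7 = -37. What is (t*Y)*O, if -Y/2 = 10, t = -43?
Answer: -25800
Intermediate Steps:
O = -30 (O = 7 - 37 = -30)
Y = -20 (Y = -2*10 = -20)
(t*Y)*O = -43*(-20)*(-30) = 860*(-30) = -25800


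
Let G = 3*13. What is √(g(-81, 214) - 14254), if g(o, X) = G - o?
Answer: I*√14134 ≈ 118.89*I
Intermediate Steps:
G = 39
g(o, X) = 39 - o
√(g(-81, 214) - 14254) = √((39 - 1*(-81)) - 14254) = √((39 + 81) - 14254) = √(120 - 14254) = √(-14134) = I*√14134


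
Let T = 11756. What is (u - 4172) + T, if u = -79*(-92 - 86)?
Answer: 21646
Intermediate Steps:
u = 14062 (u = -79*(-178) = 14062)
(u - 4172) + T = (14062 - 4172) + 11756 = 9890 + 11756 = 21646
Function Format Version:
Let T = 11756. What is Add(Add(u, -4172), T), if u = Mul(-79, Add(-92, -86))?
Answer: 21646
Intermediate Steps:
u = 14062 (u = Mul(-79, -178) = 14062)
Add(Add(u, -4172), T) = Add(Add(14062, -4172), 11756) = Add(9890, 11756) = 21646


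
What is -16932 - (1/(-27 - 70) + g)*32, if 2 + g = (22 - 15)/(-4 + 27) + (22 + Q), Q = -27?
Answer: -37296540/2231 ≈ -16717.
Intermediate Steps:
g = -154/23 (g = -2 + ((22 - 15)/(-4 + 27) + (22 - 27)) = -2 + (7/23 - 5) = -2 - 108/23 = -154/23 ≈ -6.6956)
-16932 - (1/(-27 - 70) + g)*32 = -16932 - (1/(-27 - 70) - 154/23)*32 = -16932 - (1/(-97) - 154/23)*32 = -16932 - (-1/97 - 154/23)*32 = -16932 - (-14961)*32/2231 = -16932 - 1*(-478752/2231) = -16932 + 478752/2231 = -37296540/2231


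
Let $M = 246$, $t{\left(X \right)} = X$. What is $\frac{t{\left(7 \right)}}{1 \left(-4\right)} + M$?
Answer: $\frac{977}{4} \approx 244.25$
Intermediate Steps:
$\frac{t{\left(7 \right)}}{1 \left(-4\right)} + M = \frac{7}{1 \left(-4\right)} + 246 = \frac{7}{-4} + 246 = 7 \left(- \frac{1}{4}\right) + 246 = - \frac{7}{4} + 246 = \frac{977}{4}$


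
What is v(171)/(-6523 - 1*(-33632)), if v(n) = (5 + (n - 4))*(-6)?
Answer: -1032/27109 ≈ -0.038069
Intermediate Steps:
v(n) = -6 - 6*n (v(n) = (5 + (-4 + n))*(-6) = (1 + n)*(-6) = -6 - 6*n)
v(171)/(-6523 - 1*(-33632)) = (-6 - 6*171)/(-6523 - 1*(-33632)) = (-6 - 1026)/(-6523 + 33632) = -1032/27109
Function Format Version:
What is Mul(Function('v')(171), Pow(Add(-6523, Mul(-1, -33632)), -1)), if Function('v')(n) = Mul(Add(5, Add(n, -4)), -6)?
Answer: Rational(-1032, 27109) ≈ -0.038069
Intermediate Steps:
Function('v')(n) = Add(-6, Mul(-6, n)) (Function('v')(n) = Mul(Add(5, Add(-4, n)), -6) = Mul(Add(1, n), -6) = Add(-6, Mul(-6, n)))
Mul(Function('v')(171), Pow(Add(-6523, Mul(-1, -33632)), -1)) = Mul(Add(-6, Mul(-6, 171)), Pow(Add(-6523, Mul(-1, -33632)), -1)) = Mul(Add(-6, -1026), Pow(Add(-6523, 33632), -1)) = Mul(-1032, Pow(27109, -1)) = Mul(-1032, Rational(1, 27109)) = Rational(-1032, 27109)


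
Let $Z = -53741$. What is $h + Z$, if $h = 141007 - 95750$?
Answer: $-8484$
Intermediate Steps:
$h = 45257$ ($h = 141007 - 95750 = 45257$)
$h + Z = 45257 - 53741 = -8484$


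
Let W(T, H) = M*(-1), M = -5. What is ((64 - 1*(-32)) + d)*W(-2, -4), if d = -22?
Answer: 370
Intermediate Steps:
W(T, H) = 5 (W(T, H) = -5*(-1) = 5)
((64 - 1*(-32)) + d)*W(-2, -4) = ((64 - 1*(-32)) - 22)*5 = ((64 + 32) - 22)*5 = (96 - 22)*5 = 74*5 = 370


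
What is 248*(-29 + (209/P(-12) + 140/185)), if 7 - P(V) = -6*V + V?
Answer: -15653264/1961 ≈ -7982.3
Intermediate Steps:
P(V) = 7 + 5*V (P(V) = 7 - (-6*V + V) = 7 - (-5)*V = 7 + 5*V)
248*(-29 + (209/P(-12) + 140/185)) = 248*(-29 + (209/(7 + 5*(-12)) + 140/185)) = 248*(-29 + (209/(7 - 60) + 140*(1/185))) = 248*(-29 + (209/(-53) + 28/37)) = 248*(-29 + (209*(-1/53) + 28/37)) = 248*(-29 + (-209/53 + 28/37)) = 248*(-29 - 6249/1961) = 248*(-63118/1961) = -15653264/1961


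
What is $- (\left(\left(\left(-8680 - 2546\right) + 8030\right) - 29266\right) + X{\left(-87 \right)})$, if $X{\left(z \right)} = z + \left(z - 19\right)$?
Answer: $32655$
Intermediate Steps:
$X{\left(z \right)} = -19 + 2 z$ ($X{\left(z \right)} = z + \left(z - 19\right) = z + \left(-19 + z\right) = -19 + 2 z$)
$- (\left(\left(\left(-8680 - 2546\right) + 8030\right) - 29266\right) + X{\left(-87 \right)}) = - (\left(\left(\left(-8680 - 2546\right) + 8030\right) - 29266\right) + \left(-19 + 2 \left(-87\right)\right)) = - (\left(\left(-11226 + 8030\right) - 29266\right) - 193) = - (\left(-3196 - 29266\right) - 193) = - (-32462 - 193) = \left(-1\right) \left(-32655\right) = 32655$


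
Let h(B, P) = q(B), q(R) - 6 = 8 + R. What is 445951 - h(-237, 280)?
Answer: 446174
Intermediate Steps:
q(R) = 14 + R (q(R) = 6 + (8 + R) = 14 + R)
h(B, P) = 14 + B
445951 - h(-237, 280) = 445951 - (14 - 237) = 445951 - 1*(-223) = 445951 + 223 = 446174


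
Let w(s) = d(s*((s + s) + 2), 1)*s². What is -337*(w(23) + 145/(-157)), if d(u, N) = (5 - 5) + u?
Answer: -30899653679/157 ≈ -1.9681e+8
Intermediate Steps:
d(u, N) = u (d(u, N) = 0 + u = u)
w(s) = s³*(2 + 2*s) (w(s) = (s*((s + s) + 2))*s² = (s*(2*s + 2))*s² = (s*(2 + 2*s))*s² = s³*(2 + 2*s))
-337*(w(23) + 145/(-157)) = -337*(2*23³*(1 + 23) + 145/(-157)) = -337*(2*12167*24 + 145*(-1/157)) = -337*(584016 - 145/157) = -337*91690367/157 = -30899653679/157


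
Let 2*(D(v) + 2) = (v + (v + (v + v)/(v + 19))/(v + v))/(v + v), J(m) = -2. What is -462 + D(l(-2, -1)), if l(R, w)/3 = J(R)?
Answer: -96465/208 ≈ -463.77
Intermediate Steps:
l(R, w) = -6 (l(R, w) = 3*(-2) = -6)
D(v) = -2 + (v + (v + 2*v/(19 + v))/(2*v))/(4*v) (D(v) = -2 + ((v + (v + (v + v)/(v + 19))/(v + v))/(v + v))/2 = -2 + ((v + (v + (2*v)/(19 + v))/((2*v)))/((2*v)))/2 = -2 + ((v + (v + 2*v/(19 + v))*(1/(2*v)))*(1/(2*v)))/2 = -2 + ((v + (v + 2*v/(19 + v))/(2*v))*(1/(2*v)))/2 = -2 + ((v + (v + 2*v/(19 + v))/(2*v))/(2*v))/2 = -2 + (v + (v + 2*v/(19 + v))/(2*v))/(4*v))
-462 + D(l(-2, -1)) = -462 + (⅛)*(21 - 265*(-6) - 14*(-6)²)/(-6*(19 - 6)) = -462 + (⅛)*(-⅙)*(21 + 1590 - 14*36)/13 = -462 + (⅛)*(-⅙)*(1/13)*(21 + 1590 - 504) = -462 + (⅛)*(-⅙)*(1/13)*1107 = -462 - 369/208 = -96465/208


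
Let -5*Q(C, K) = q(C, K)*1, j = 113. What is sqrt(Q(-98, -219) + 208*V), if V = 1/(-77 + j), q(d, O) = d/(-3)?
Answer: I*sqrt(170)/15 ≈ 0.86923*I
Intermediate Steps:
q(d, O) = -d/3 (q(d, O) = d*(-1/3) = -d/3)
V = 1/36 (V = 1/(-77 + 113) = 1/36 ≈ 0.027778)
Q(C, K) = C/15 (Q(C, K) = -(-C/3)/5 = -(-1)*C/15 = C/15)
sqrt(Q(-98, -219) + 208*V) = sqrt((1/15)*(-98) + 208*(1/36)) = sqrt(-98/15 + 52/9) = sqrt(-34/45) = I*sqrt(170)/15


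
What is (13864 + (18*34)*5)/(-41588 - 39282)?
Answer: -8462/40435 ≈ -0.20927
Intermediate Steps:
(13864 + (18*34)*5)/(-41588 - 39282) = (13864 + 612*5)/(-80870) = (13864 + 3060)*(-1/80870) = 16924*(-1/80870) = -8462/40435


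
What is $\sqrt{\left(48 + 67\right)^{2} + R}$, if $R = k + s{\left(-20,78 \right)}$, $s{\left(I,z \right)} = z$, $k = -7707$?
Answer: $2 \sqrt{1399} \approx 74.806$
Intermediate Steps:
$R = -7629$ ($R = -7707 + 78 = -7629$)
$\sqrt{\left(48 + 67\right)^{2} + R} = \sqrt{\left(48 + 67\right)^{2} - 7629} = \sqrt{115^{2} - 7629} = \sqrt{13225 - 7629} = \sqrt{5596} = 2 \sqrt{1399}$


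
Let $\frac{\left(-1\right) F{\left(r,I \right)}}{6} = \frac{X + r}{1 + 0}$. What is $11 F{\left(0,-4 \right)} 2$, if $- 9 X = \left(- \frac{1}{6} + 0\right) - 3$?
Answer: $- \frac{418}{9} \approx -46.444$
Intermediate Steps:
$X = \frac{19}{54}$ ($X = - \frac{\left(- \frac{1}{6} + 0\right) - 3}{9} = - \frac{- \frac{1}{6} - 3}{9} = \left(- \frac{1}{9}\right) \left(- \frac{19}{6}\right) = \frac{19}{54} \approx 0.35185$)
$F{\left(r,I \right)} = - \frac{19}{9} - 6 r$ ($F{\left(r,I \right)} = - 6 \frac{\frac{19}{54} + r}{1 + 0} = - 6 \frac{\frac{19}{54} + r}{1} = - 6 \left(\frac{19}{54} + r\right) 1 = - 6 \left(\frac{19}{54} + r\right) = - \frac{19}{9} - 6 r$)
$11 F{\left(0,-4 \right)} 2 = 11 \left(- \frac{19}{9} - 0\right) 2 = 11 \left(- \frac{19}{9} + 0\right) 2 = 11 \left(- \frac{19}{9}\right) 2 = \left(- \frac{209}{9}\right) 2 = - \frac{418}{9}$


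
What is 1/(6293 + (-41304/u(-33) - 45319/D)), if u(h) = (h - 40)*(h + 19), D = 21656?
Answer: 11066216/69169299567 ≈ 0.00015999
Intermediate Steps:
u(h) = (-40 + h)*(19 + h)
1/(6293 + (-41304/u(-33) - 45319/D)) = 1/(6293 + (-41304/(-760 + (-33)² - 21*(-33)) - 45319/21656)) = 1/(6293 + (-41304/(-760 + 1089 + 693) - 45319*1/21656)) = 1/(6293 + (-41304/1022 - 45319/21656)) = 1/(6293 + (-41304*1/1022 - 45319/21656)) = 1/(6293 + (-20652/511 - 45319/21656)) = 1/(6293 - 470397721/11066216) = 1/(69169299567/11066216) = 11066216/69169299567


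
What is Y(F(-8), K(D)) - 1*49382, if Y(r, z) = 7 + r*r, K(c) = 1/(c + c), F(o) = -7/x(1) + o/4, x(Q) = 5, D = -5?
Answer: -1234086/25 ≈ -49363.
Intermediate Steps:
F(o) = -7/5 + o/4
K(c) = 1/(2*c)
Y(r, z) = 7 + r²
Y(F(-8), K(D)) - 1*49382 = (7 + (-7/5 + (¼)*(-8))²) - 1*49382 = (7 + (-7/5 - 2)²) - 49382 = (7 + (-17/5)²) - 49382 = (7 + 289/25) - 49382 = 464/25 - 49382 = -1234086/25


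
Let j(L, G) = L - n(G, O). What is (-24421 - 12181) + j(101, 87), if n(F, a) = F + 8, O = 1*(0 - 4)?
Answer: -36596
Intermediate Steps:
O = -4 (O = 1*(-4) = -4)
n(F, a) = 8 + F
j(L, G) = -8 + L - G (j(L, G) = L - (8 + G) = L + (-8 - G) = -8 + L - G)
(-24421 - 12181) + j(101, 87) = (-24421 - 12181) + (-8 + 101 - 1*87) = -36602 + (-8 + 101 - 87) = -36602 + 6 = -36596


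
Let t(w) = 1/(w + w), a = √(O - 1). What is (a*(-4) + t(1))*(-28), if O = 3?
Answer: -14 + 112*√2 ≈ 144.39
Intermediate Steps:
a = √2 (a = √(3 - 1) = √2 ≈ 1.4142)
t(w) = 1/(2*w)
(a*(-4) + t(1))*(-28) = (√2*(-4) + (½)/1)*(-28) = (-4*√2 + (½)*1)*(-28) = (-4*√2 + ½)*(-28) = (½ - 4*√2)*(-28) = -14 + 112*√2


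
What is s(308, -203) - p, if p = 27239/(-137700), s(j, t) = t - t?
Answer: 27239/137700 ≈ 0.19781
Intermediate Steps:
s(j, t) = 0
p = -27239/137700 (p = 27239*(-1/137700) = -27239/137700 ≈ -0.19781)
s(308, -203) - p = 0 - 1*(-27239/137700) = 0 + 27239/137700 = 27239/137700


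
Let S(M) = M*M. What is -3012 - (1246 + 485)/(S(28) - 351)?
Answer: -1305927/433 ≈ -3016.0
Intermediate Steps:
S(M) = M²
-3012 - (1246 + 485)/(S(28) - 351) = -3012 - (1246 + 485)/(28² - 351) = -3012 - 1731/(784 - 351) = -3012 - 1731/433 = -1305927/433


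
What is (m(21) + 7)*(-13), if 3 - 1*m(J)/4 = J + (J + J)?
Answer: 3029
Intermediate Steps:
m(J) = 12 - 12*J (m(J) = 12 - 4*(J + (J + J)) = 12 - 4*(J + 2*J) = 12 - 12*J)
(m(21) + 7)*(-13) = ((12 - 12*21) + 7)*(-13) = ((12 - 252) + 7)*(-13) = (-240 + 7)*(-13) = -233*(-13) = 3029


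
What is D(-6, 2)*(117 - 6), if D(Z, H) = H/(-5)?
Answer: -222/5 ≈ -44.400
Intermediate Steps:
D(Z, H) = -H/5 (D(Z, H) = H*(-⅕) = -H/5)
D(-6, 2)*(117 - 6) = (-⅕*2)*(117 - 6) = -⅖*111 = -222/5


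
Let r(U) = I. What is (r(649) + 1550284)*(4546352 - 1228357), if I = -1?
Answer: 5143831242585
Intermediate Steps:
r(U) = -1
(r(649) + 1550284)*(4546352 - 1228357) = (-1 + 1550284)*(4546352 - 1228357) = 1550283*3317995 = 5143831242585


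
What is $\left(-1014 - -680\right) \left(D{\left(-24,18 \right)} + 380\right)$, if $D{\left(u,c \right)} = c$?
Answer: $-132932$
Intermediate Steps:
$\left(-1014 - -680\right) \left(D{\left(-24,18 \right)} + 380\right) = \left(-1014 - -680\right) \left(18 + 380\right) = \left(-1014 + 680\right) 398 = \left(-334\right) 398 = -132932$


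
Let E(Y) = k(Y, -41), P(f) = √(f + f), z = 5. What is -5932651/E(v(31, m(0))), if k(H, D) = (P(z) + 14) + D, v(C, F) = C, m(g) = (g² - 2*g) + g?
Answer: 160181577/719 + 5932651*√10/719 ≈ 2.4888e+5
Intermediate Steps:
m(g) = g² - g
P(f) = √2*√f (P(f) = √(2*f) = √2*√f)
k(H, D) = 14 + D + √10 (k(H, D) = (√2*√5 + 14) + D = (√10 + 14) + D = (14 + √10) + D = 14 + D + √10)
E(Y) = -27 + √10 (E(Y) = 14 - 41 + √10 = -27 + √10)
-5932651/E(v(31, m(0))) = -5932651/(-27 + √10)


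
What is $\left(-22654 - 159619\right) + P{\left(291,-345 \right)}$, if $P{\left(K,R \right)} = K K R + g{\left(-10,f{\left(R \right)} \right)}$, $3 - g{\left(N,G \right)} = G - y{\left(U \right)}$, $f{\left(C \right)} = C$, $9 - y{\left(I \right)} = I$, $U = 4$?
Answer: $-29396865$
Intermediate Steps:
$y{\left(I \right)} = 9 - I$
$g{\left(N,G \right)} = 8 - G$ ($g{\left(N,G \right)} = 3 - \left(G - \left(9 - 4\right)\right) = 3 - \left(G - 5\right) = 3 - \left(-5 + G\right) = 8 - G$)
$P{\left(K,R \right)} = 8 - R + R K^{2}$ ($P{\left(K,R \right)} = K K R - \left(-8 + R\right) = K^{2} R - \left(-8 + R\right) = R K^{2} - \left(-8 + R\right) = 8 - R + R K^{2}$)
$\left(-22654 - 159619\right) + P{\left(291,-345 \right)} = \left(-22654 - 159619\right) - \left(-353 + 29214945\right) = -182273 + \left(8 + 345 - 29214945\right) = -182273 - 29214592 = -29396865$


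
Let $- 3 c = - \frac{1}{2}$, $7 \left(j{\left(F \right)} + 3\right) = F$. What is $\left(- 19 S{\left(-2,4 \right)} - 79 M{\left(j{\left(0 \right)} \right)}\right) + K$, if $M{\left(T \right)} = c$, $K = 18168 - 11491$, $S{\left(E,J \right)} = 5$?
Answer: $\frac{39413}{6} \approx 6568.8$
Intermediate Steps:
$j{\left(F \right)} = -3 + \frac{F}{7}$
$K = 6677$
$c = \frac{1}{6}$ ($c = - \frac{\left(-1\right) \frac{1}{2}}{3} = \left(- \frac{1}{3}\right) \left(- \frac{1}{2}\right) = \frac{1}{6} \approx 0.16667$)
$M{\left(T \right)} = \frac{1}{6}$
$\left(- 19 S{\left(-2,4 \right)} - 79 M{\left(j{\left(0 \right)} \right)}\right) + K = \left(\left(-19\right) 5 - \frac{79}{6}\right) + 6677 = \left(-95 - \frac{79}{6}\right) + 6677 = - \frac{649}{6} + 6677 = \frac{39413}{6}$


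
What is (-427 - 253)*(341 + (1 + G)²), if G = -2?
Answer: -232560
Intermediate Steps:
(-427 - 253)*(341 + (1 + G)²) = (-427 - 253)*(341 + (1 - 2)²) = -680*(341 + (-1)²) = -680*(341 + 1) = -680*342 = -232560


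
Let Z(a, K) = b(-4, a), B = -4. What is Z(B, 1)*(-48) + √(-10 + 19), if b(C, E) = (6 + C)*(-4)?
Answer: 387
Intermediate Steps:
b(C, E) = -24 - 4*C
Z(a, K) = -8 (Z(a, K) = -24 - 4*(-4) = -24 + 16 = -8)
Z(B, 1)*(-48) + √(-10 + 19) = -8*(-48) + √(-10 + 19) = 384 + √9 = 384 + 3 = 387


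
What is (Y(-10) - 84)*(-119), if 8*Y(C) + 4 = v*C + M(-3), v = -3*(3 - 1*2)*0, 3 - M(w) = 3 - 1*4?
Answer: 9996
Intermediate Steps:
M(w) = 4 (M(w) = 3 - (3 - 1*4) = 3 - (3 - 4) = 3 - 1*(-1) = 3 + 1 = 4)
v = 0 (v = -3*(3 - 2)*0 = -3*1*0 = -3*0 = 0)
Y(C) = 0 (Y(C) = -½ + (0*C + 4)/8 = -½ + (0 + 4)/8 = -½ + (⅛)*4 = -½ + ½ = 0)
(Y(-10) - 84)*(-119) = (0 - 84)*(-119) = -84*(-119) = 9996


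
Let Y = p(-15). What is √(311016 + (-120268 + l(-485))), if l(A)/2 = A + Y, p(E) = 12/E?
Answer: 11*√39210/5 ≈ 435.63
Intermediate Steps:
Y = -⅘ (Y = 12/(-15) = 12*(-1/15) = -⅘ ≈ -0.80000)
l(A) = -8/5 + 2*A (l(A) = 2*(A - ⅘) = 2*(-⅘ + A) = -8/5 + 2*A)
√(311016 + (-120268 + l(-485))) = √(311016 + (-120268 + (-8/5 + 2*(-485)))) = √(311016 + (-120268 + (-8/5 - 970))) = √(311016 + (-120268 - 4858/5)) = √(311016 - 606198/5) = √(948882/5) = 11*√39210/5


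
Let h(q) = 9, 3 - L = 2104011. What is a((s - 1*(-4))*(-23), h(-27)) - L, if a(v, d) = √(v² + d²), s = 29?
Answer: 2104008 + 3*√64018 ≈ 2.1048e+6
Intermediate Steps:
L = -2104008 (L = 3 - 1*2104011 = 3 - 2104011 = -2104008)
a(v, d) = √(d² + v²)
a((s - 1*(-4))*(-23), h(-27)) - L = √(9² + ((29 - 1*(-4))*(-23))²) - 1*(-2104008) = √(81 + ((29 + 4)*(-23))²) + 2104008 = √(81 + (33*(-23))²) + 2104008 = √(81 + (-759)²) + 2104008 = √(81 + 576081) + 2104008 = √576162 + 2104008 = 3*√64018 + 2104008 = 2104008 + 3*√64018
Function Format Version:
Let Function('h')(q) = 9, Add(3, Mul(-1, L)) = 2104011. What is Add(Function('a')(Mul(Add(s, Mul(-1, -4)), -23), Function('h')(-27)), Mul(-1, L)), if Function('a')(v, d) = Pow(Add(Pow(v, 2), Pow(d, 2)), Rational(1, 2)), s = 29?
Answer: Add(2104008, Mul(3, Pow(64018, Rational(1, 2)))) ≈ 2.1048e+6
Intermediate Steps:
L = -2104008 (L = Add(3, Mul(-1, 2104011)) = Add(3, -2104011) = -2104008)
Function('a')(v, d) = Pow(Add(Pow(d, 2), Pow(v, 2)), Rational(1, 2))
Add(Function('a')(Mul(Add(s, Mul(-1, -4)), -23), Function('h')(-27)), Mul(-1, L)) = Add(Pow(Add(Pow(9, 2), Pow(Mul(Add(29, Mul(-1, -4)), -23), 2)), Rational(1, 2)), Mul(-1, -2104008)) = Add(Pow(Add(81, Pow(Mul(Add(29, 4), -23), 2)), Rational(1, 2)), 2104008) = Add(Pow(Add(81, Pow(Mul(33, -23), 2)), Rational(1, 2)), 2104008) = Add(Pow(Add(81, Pow(-759, 2)), Rational(1, 2)), 2104008) = Add(Pow(Add(81, 576081), Rational(1, 2)), 2104008) = Add(Pow(576162, Rational(1, 2)), 2104008) = Add(Mul(3, Pow(64018, Rational(1, 2))), 2104008) = Add(2104008, Mul(3, Pow(64018, Rational(1, 2))))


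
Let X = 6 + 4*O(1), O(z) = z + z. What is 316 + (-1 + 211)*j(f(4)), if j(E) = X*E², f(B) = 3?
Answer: 26776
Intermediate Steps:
O(z) = 2*z
X = 14 (X = 6 + 4*(2*1) = 6 + 4*2 = 6 + 8 = 14)
j(E) = 14*E²
316 + (-1 + 211)*j(f(4)) = 316 + (-1 + 211)*(14*3²) = 316 + 210*(14*9) = 316 + 210*126 = 316 + 26460 = 26776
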